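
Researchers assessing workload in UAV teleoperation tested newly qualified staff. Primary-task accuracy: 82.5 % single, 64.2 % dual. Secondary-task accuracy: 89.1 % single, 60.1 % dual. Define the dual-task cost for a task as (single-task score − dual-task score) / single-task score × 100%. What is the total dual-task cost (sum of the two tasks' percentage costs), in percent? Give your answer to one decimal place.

54.7

Primary cost = (82.5 − 64.2) / 82.5 × 100% = 22.1818%.
Secondary cost = (89.1 − 60.1) / 89.1 × 100% = 32.5477%.
Total = 22.1818% + 32.5477% = 54.7295% ≈ 54.7%.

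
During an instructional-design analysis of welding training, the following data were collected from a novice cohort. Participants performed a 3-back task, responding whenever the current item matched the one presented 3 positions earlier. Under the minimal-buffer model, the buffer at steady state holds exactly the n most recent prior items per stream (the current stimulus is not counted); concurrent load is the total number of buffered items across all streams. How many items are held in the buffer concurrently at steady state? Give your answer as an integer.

3

The buffer holds the 3 most recent prior items.
Steady-state concurrent load = 3 items.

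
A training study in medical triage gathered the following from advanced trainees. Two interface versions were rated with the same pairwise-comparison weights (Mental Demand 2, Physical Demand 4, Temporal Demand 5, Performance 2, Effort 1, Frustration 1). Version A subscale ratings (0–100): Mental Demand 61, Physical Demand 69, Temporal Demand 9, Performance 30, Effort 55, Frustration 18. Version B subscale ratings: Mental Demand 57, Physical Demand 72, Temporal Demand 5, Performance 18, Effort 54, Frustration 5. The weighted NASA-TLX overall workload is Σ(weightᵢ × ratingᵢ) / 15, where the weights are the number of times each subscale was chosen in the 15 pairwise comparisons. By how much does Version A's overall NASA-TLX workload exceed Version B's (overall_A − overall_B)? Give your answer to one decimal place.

Version A weighted sum = 2·61 + 4·69 + 5·9 + 2·30 + 1·55 + 1·18 = 122 + 276 + 45 + 60 + 55 + 18 = 576; overall_A = 576/15 = 38.4000.
Version B weighted sum = 2·57 + 4·72 + 5·5 + 2·18 + 1·54 + 1·5 = 114 + 288 + 25 + 36 + 54 + 5 = 522; overall_B = 522/15 = 34.8000.
Difference = 38.4000 − 34.8000 = 3.6000 ≈ 3.6.

3.6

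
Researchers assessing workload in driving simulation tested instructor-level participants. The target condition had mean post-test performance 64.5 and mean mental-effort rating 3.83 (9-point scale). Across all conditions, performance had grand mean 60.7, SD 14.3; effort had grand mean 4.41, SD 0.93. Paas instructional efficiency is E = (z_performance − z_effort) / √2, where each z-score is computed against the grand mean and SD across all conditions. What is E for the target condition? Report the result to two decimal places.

z_performance = (64.5 − 60.7) / 14.3 = 3.8000 / 14.3 = 0.2657.
z_effort = (3.83 − 4.41) / 0.93 = -0.5800 / 0.93 = -0.6237.
z_P − z_E = 0.2657 − (-0.6237) = 0.8894.
E = 0.8894 / √2 = 0.8894 / 1.41421 = 0.6289 ≈ 0.63.

0.63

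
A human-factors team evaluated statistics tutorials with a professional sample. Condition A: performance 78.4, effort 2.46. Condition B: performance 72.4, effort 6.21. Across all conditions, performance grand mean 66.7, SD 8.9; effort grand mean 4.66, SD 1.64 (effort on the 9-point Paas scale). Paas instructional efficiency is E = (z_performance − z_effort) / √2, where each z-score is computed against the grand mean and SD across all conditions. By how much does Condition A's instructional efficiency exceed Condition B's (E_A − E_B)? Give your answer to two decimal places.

2.09

Condition A: z_P = (78.4 − 66.7)/8.9 = 1.3146; z_E = (2.46 − 4.66)/1.64 = -1.3415; E_A = (1.3146 − (-1.3415))/√2 = 1.8781.
Condition B: z_P = (72.4 − 66.7)/8.9 = 0.6404; z_E = (6.21 − 4.66)/1.64 = 0.9451; E_B = (0.6404 − 0.9451)/√2 = -0.2155.
E_A − E_B = 1.8781 − (-0.2155) = 2.0936 ≈ 2.09.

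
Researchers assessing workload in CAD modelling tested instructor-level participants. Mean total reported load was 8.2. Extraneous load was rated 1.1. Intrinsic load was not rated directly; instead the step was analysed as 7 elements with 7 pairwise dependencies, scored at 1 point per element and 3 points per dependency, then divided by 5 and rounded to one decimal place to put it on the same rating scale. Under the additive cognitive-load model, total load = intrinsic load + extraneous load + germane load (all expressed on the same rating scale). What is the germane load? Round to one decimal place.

1.5

Intrinsic (element-interactivity): (7 × 1 + 7 × 3) / 5 = 28 / 5 = 5.6000 → 5.6.
germane load = total − intrinsic − extraneous
             = 8.2 − 5.6 − 1.1 = 1.5.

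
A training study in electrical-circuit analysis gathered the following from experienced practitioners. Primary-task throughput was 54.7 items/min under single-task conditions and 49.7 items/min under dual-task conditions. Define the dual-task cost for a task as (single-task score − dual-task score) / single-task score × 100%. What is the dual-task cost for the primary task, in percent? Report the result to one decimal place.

Cost = (54.7 − 49.7) / 54.7 × 100%
     = 5.0000 / 54.7 × 100% = 9.1408%.
≈ 9.1%.

9.1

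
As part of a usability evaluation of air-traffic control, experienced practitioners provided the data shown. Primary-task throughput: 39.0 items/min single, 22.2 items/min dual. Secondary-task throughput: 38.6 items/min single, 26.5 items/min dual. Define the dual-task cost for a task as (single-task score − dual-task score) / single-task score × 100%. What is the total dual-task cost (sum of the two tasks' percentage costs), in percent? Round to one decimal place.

74.4

Primary cost = (39.0 − 22.2) / 39.0 × 100% = 43.0769%.
Secondary cost = (38.6 − 26.5) / 38.6 × 100% = 31.3472%.
Total = 43.0769% + 31.3472% = 74.4241% ≈ 74.4%.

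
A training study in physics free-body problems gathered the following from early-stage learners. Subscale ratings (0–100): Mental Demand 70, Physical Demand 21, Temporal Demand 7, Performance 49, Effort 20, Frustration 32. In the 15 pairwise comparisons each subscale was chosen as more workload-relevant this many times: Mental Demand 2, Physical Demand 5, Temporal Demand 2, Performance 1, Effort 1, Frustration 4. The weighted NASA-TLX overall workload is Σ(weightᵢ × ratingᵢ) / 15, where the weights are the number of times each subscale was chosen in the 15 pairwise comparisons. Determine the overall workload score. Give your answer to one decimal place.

30.4

The tallies are the weights (they sum to 15).
Weighted sum = 2·70 + 5·21 + 2·7 + 1·49 + 1·20 + 4·32
            = 140 + 105 + 14 + 49 + 20 + 128 = 456.
Overall workload = 456 / 15 = 30.4000 ≈ 30.4.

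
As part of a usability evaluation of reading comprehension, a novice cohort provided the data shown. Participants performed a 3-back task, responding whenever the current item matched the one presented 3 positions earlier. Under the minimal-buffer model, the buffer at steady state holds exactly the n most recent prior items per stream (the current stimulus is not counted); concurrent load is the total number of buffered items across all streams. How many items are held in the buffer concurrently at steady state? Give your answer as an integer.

3

The buffer holds the 3 most recent prior items.
Steady-state concurrent load = 3 items.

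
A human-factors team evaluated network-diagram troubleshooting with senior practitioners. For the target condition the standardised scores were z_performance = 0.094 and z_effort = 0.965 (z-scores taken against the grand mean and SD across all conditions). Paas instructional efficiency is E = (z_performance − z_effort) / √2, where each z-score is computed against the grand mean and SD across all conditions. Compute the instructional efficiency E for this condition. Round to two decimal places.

z_P − z_E = 0.094 − 0.965 = -0.8710.
E = -0.8710 / √2 = -0.8710 / 1.41421 = -0.6159 ≈ -0.62.

-0.62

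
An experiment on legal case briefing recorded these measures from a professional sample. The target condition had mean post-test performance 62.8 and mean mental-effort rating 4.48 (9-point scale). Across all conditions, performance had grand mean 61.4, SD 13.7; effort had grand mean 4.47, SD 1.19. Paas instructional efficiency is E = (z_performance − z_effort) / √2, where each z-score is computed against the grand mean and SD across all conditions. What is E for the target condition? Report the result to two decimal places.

z_performance = (62.8 − 61.4) / 13.7 = 1.4000 / 13.7 = 0.1022.
z_effort = (4.48 − 4.47) / 1.19 = 0.0100 / 1.19 = 0.0084.
z_P − z_E = 0.1022 − 0.0084 = 0.0938.
E = 0.0938 / √2 = 0.0938 / 1.41421 = 0.0663 ≈ 0.07.

0.07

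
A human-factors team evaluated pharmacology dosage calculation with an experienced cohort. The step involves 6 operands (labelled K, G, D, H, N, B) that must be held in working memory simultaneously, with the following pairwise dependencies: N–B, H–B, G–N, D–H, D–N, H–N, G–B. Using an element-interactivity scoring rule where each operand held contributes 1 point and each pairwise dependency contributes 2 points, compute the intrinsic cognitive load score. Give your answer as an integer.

Count of operands held simultaneously: 6.
Count of pairwise dependencies listed: 7.
Element contribution: 6 × 1 = 6.
Interaction contribution: 7 × 2 = 14.
Intrinsic load = 6 + 14 = 20.

20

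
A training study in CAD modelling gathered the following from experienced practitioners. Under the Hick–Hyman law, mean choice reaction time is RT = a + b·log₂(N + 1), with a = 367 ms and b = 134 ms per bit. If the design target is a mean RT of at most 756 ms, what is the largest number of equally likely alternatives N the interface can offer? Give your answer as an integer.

Set 367 + 134·log₂(N + 1) ≤ 756.
log₂(N + 1) ≤ (756 − 367) / 134 = 2.9030.
N + 1 ≤ 2^2.9030 = 7.4798.
N ≤ 6.4798, so the largest integer N is 6.

6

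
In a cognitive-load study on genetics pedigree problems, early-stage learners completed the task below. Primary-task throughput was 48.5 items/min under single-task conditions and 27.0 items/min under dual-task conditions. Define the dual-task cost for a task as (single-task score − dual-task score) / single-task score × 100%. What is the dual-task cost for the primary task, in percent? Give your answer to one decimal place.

44.3

Cost = (48.5 − 27.0) / 48.5 × 100%
     = 21.5000 / 48.5 × 100% = 44.3299%.
≈ 44.3%.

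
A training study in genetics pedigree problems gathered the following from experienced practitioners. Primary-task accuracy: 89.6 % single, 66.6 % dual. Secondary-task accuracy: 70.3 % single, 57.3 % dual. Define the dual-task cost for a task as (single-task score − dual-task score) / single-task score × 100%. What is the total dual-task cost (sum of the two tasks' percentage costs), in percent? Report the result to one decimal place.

Primary cost = (89.6 − 66.6) / 89.6 × 100% = 25.6696%.
Secondary cost = (70.3 − 57.3) / 70.3 × 100% = 18.4922%.
Total = 25.6696% + 18.4922% = 44.1618% ≈ 44.2%.

44.2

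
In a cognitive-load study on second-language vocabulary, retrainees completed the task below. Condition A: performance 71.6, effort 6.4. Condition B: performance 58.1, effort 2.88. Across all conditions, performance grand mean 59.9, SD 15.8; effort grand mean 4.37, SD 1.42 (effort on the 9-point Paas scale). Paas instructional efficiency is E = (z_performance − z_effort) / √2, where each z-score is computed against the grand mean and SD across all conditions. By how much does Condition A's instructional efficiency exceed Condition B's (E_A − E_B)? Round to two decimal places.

Condition A: z_P = (71.6 − 59.9)/15.8 = 0.7405; z_E = (6.4 − 4.37)/1.42 = 1.4296; E_A = (0.7405 − 1.4296)/√2 = -0.4873.
Condition B: z_P = (58.1 − 59.9)/15.8 = -0.1139; z_E = (2.88 − 4.37)/1.42 = -1.0493; E_B = (-0.1139 − (-1.0493))/√2 = 0.6614.
E_A − E_B = -0.4873 − 0.6614 = -1.1487 ≈ -1.15.

-1.15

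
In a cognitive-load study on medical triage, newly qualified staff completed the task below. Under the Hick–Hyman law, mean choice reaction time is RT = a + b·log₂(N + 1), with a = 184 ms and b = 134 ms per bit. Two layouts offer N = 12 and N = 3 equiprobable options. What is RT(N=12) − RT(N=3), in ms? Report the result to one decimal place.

227.9

RT(12) = 184 + 134·log₂(13) = 184 + 134·3.7004 = 679.8536 ms.
RT(3) = 184 + 134·log₂(4) = 184 + 134·2.0000 = 452.0000 ms.
Difference = 679.8536 − 452.0000 = 227.8536 ≈ 227.9 ms.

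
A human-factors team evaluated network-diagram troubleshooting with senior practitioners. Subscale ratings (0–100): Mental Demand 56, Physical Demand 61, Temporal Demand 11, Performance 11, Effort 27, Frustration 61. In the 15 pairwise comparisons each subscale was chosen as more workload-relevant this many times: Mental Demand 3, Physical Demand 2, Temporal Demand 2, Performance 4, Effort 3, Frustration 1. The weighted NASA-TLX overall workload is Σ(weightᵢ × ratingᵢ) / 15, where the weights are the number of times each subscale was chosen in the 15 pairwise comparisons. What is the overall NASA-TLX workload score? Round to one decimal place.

33.2

The tallies are the weights (they sum to 15).
Weighted sum = 3·56 + 2·61 + 2·11 + 4·11 + 3·27 + 1·61
            = 168 + 122 + 22 + 44 + 81 + 61 = 498.
Overall workload = 498 / 15 = 33.2000 ≈ 33.2.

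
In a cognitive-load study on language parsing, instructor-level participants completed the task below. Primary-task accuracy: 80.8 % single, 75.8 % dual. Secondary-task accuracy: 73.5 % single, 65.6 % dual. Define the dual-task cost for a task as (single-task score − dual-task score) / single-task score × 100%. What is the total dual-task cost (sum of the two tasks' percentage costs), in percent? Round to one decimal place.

Primary cost = (80.8 − 75.8) / 80.8 × 100% = 6.1881%.
Secondary cost = (73.5 − 65.6) / 73.5 × 100% = 10.7483%.
Total = 6.1881% + 10.7483% = 16.9364% ≈ 16.9%.

16.9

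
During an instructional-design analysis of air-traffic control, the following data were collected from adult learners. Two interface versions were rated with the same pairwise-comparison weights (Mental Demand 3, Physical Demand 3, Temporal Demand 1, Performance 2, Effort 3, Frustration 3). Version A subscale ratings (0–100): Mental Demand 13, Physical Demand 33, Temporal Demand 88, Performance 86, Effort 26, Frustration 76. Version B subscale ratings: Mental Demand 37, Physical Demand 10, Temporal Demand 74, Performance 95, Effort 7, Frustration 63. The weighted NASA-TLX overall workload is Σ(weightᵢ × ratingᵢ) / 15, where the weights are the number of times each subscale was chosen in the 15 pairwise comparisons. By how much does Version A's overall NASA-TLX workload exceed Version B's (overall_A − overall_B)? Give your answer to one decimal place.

5.9

Version A weighted sum = 3·13 + 3·33 + 1·88 + 2·86 + 3·26 + 3·76 = 39 + 99 + 88 + 172 + 78 + 228 = 704; overall_A = 704/15 = 46.9333.
Version B weighted sum = 3·37 + 3·10 + 1·74 + 2·95 + 3·7 + 3·63 = 111 + 30 + 74 + 190 + 21 + 189 = 615; overall_B = 615/15 = 41.0000.
Difference = 46.9333 − 41.0000 = 5.9333 ≈ 5.9.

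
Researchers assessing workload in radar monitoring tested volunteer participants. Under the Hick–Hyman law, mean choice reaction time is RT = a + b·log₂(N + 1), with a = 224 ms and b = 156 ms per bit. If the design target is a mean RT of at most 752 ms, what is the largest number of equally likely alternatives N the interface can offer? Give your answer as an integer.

9

Set 224 + 156·log₂(N + 1) ≤ 752.
log₂(N + 1) ≤ (752 − 224) / 156 = 3.3846.
N + 1 ≤ 2^3.3846 = 10.4440.
N ≤ 9.4440, so the largest integer N is 9.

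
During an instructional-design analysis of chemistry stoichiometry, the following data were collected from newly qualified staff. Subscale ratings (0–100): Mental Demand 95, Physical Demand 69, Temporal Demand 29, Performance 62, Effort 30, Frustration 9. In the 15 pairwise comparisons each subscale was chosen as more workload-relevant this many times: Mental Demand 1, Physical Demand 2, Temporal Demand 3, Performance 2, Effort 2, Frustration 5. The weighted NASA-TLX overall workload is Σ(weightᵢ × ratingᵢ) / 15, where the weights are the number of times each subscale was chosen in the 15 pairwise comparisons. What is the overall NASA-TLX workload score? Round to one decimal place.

36.6

The tallies are the weights (they sum to 15).
Weighted sum = 1·95 + 2·69 + 3·29 + 2·62 + 2·30 + 5·9
            = 95 + 138 + 87 + 124 + 60 + 45 = 549.
Overall workload = 549 / 15 = 36.6000 ≈ 36.6.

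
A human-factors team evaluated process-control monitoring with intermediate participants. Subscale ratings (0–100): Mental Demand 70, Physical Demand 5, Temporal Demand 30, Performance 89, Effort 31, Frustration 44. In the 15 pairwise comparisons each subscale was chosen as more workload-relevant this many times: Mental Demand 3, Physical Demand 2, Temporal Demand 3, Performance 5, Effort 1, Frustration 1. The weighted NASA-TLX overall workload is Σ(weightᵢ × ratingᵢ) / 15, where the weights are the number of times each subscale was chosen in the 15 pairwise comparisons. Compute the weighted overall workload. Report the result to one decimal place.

55.3

The tallies are the weights (they sum to 15).
Weighted sum = 3·70 + 2·5 + 3·30 + 5·89 + 1·31 + 1·44
            = 210 + 10 + 90 + 445 + 31 + 44 = 830.
Overall workload = 830 / 15 = 55.3333 ≈ 55.3.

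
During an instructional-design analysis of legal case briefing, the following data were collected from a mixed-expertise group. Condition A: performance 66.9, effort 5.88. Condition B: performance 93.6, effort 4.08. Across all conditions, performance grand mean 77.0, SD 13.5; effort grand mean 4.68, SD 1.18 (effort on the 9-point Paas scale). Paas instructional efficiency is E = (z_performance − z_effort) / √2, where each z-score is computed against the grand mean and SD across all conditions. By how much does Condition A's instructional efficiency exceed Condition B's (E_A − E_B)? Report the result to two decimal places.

Condition A: z_P = (66.9 − 77.0)/13.5 = -0.7481; z_E = (5.88 − 4.68)/1.18 = 1.0169; E_A = (-0.7481 − 1.0169)/√2 = -1.2480.
Condition B: z_P = (93.6 − 77.0)/13.5 = 1.2296; z_E = (4.08 − 4.68)/1.18 = -0.5085; E_B = (1.2296 − (-0.5085))/√2 = 1.2290.
E_A − E_B = -1.2480 − 1.2290 = -2.4770 ≈ -2.48.

-2.48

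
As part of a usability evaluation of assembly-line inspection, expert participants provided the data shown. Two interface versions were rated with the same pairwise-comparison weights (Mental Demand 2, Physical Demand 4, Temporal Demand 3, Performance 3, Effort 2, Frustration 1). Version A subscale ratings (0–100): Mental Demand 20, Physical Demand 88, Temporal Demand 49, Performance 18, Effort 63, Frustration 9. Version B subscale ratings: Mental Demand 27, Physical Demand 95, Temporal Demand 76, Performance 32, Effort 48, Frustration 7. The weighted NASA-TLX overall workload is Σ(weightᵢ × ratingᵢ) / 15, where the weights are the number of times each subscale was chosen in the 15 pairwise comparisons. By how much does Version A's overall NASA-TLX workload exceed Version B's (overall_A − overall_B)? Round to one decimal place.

Version A weighted sum = 2·20 + 4·88 + 3·49 + 3·18 + 2·63 + 1·9 = 40 + 352 + 147 + 54 + 126 + 9 = 728; overall_A = 728/15 = 48.5333.
Version B weighted sum = 2·27 + 4·95 + 3·76 + 3·32 + 2·48 + 1·7 = 54 + 380 + 228 + 96 + 96 + 7 = 861; overall_B = 861/15 = 57.4000.
Difference = 48.5333 − 57.4000 = -8.8667 ≈ -8.9.

-8.9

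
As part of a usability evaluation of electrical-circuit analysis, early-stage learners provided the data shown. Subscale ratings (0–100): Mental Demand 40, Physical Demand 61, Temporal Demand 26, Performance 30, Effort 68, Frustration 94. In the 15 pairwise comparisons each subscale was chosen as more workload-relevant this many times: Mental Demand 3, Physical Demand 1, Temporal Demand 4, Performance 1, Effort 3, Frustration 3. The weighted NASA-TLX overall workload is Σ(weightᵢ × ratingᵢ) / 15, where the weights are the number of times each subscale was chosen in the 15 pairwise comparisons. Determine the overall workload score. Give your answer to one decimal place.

53.4

The tallies are the weights (they sum to 15).
Weighted sum = 3·40 + 1·61 + 4·26 + 1·30 + 3·68 + 3·94
            = 120 + 61 + 104 + 30 + 204 + 282 = 801.
Overall workload = 801 / 15 = 53.4000 ≈ 53.4.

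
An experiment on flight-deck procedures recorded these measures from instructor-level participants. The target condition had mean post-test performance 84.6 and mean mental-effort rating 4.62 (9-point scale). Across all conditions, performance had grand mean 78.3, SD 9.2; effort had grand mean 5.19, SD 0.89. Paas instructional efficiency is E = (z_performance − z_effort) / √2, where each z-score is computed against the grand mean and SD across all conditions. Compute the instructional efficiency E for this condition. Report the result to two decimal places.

0.94

z_performance = (84.6 − 78.3) / 9.2 = 6.3000 / 9.2 = 0.6848.
z_effort = (4.62 − 5.19) / 0.89 = -0.5700 / 0.89 = -0.6404.
z_P − z_E = 0.6848 − (-0.6404) = 1.3252.
E = 1.3252 / √2 = 1.3252 / 1.41421 = 0.9371 ≈ 0.94.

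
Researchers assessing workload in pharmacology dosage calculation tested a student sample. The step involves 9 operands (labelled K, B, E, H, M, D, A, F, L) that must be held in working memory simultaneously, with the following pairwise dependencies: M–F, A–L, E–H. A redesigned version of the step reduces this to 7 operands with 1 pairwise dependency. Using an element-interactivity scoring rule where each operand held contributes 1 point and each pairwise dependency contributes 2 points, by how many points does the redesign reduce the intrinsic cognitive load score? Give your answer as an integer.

6

Original: 9 × 1 + 3 × 2 = 9 + 6 = 15.
Redesigned: 7 × 1 + 1 × 2 = 7 + 2 = 9.
Reduction = 15 − 9 = 6.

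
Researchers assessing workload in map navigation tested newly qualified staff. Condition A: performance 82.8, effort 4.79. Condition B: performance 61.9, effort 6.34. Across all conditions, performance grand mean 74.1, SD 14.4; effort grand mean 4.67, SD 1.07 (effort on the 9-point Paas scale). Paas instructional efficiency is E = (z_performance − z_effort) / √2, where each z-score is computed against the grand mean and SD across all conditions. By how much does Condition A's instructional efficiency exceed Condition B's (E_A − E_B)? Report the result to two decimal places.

Condition A: z_P = (82.8 − 74.1)/14.4 = 0.6042; z_E = (4.79 − 4.67)/1.07 = 0.1121; E_A = (0.6042 − 0.1121)/√2 = 0.3480.
Condition B: z_P = (61.9 − 74.1)/14.4 = -0.8472; z_E = (6.34 − 4.67)/1.07 = 1.5607; E_B = (-0.8472 − 1.5607)/√2 = -1.7026.
E_A − E_B = 0.3480 − (-1.7026) = 2.0506 ≈ 2.05.

2.05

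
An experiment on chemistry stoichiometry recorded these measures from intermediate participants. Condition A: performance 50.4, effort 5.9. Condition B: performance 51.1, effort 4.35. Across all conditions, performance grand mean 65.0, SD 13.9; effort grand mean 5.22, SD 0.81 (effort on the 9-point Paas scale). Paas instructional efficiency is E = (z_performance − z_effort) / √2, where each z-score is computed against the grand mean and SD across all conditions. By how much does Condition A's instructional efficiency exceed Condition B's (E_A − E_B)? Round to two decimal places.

-1.39

Condition A: z_P = (50.4 − 65.0)/13.9 = -1.0504; z_E = (5.9 − 5.22)/0.81 = 0.8395; E_A = (-1.0504 − 0.8395)/√2 = -1.3364.
Condition B: z_P = (51.1 − 65.0)/13.9 = -1.0000; z_E = (4.35 − 5.22)/0.81 = -1.0741; E_B = (-1.0000 − (-1.0741))/√2 = 0.0524.
E_A − E_B = -1.3364 − 0.0524 = -1.3888 ≈ -1.39.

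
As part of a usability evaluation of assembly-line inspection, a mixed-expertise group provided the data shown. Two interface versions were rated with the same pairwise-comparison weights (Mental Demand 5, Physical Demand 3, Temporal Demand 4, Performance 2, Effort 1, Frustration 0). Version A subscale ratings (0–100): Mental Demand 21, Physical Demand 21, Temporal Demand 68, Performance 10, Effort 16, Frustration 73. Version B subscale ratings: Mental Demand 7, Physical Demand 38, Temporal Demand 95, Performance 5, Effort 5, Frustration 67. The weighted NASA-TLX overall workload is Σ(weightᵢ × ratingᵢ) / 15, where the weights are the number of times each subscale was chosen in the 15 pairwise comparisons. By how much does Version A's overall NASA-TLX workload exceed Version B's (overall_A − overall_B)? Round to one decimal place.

Version A weighted sum = 5·21 + 3·21 + 4·68 + 2·10 + 1·16 + 0·73 = 105 + 63 + 272 + 20 + 16 + 0 = 476; overall_A = 476/15 = 31.7333.
Version B weighted sum = 5·7 + 3·38 + 4·95 + 2·5 + 1·5 + 0·67 = 35 + 114 + 380 + 10 + 5 + 0 = 544; overall_B = 544/15 = 36.2667.
Difference = 31.7333 − 36.2667 = -4.5334 ≈ -4.5.

-4.5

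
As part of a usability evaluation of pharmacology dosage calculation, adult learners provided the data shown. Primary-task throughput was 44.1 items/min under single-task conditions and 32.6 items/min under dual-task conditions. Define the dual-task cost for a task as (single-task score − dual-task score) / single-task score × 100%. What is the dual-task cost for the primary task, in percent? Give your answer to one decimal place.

26.1

Cost = (44.1 − 32.6) / 44.1 × 100%
     = 11.5000 / 44.1 × 100% = 26.0771%.
≈ 26.1%.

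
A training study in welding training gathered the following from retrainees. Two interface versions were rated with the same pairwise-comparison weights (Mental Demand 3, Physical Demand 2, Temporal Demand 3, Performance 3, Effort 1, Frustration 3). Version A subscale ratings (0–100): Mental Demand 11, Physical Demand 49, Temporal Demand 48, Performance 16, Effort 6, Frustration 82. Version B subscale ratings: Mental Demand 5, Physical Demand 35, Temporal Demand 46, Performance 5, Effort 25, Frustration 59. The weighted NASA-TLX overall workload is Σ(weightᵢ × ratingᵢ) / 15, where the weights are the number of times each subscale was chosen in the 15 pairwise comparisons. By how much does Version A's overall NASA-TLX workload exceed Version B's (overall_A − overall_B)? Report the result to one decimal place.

9.0

Version A weighted sum = 3·11 + 2·49 + 3·48 + 3·16 + 1·6 + 3·82 = 33 + 98 + 144 + 48 + 6 + 246 = 575; overall_A = 575/15 = 38.3333.
Version B weighted sum = 3·5 + 2·35 + 3·46 + 3·5 + 1·25 + 3·59 = 15 + 70 + 138 + 15 + 25 + 177 = 440; overall_B = 440/15 = 29.3333.
Difference = 38.3333 − 29.3333 = 9.0000 ≈ 9.0.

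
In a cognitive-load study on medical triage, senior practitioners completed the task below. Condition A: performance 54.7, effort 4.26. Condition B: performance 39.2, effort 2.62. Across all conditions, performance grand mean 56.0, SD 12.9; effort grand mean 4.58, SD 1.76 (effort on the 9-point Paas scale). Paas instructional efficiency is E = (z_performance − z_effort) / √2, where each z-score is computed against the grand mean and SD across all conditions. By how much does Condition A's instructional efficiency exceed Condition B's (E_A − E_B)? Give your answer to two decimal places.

0.19

Condition A: z_P = (54.7 − 56.0)/12.9 = -0.1008; z_E = (4.26 − 4.58)/1.76 = -0.1818; E_A = (-0.1008 − (-0.1818))/√2 = 0.0573.
Condition B: z_P = (39.2 − 56.0)/12.9 = -1.3023; z_E = (2.62 − 4.58)/1.76 = -1.1136; E_B = (-1.3023 − (-1.1136))/√2 = -0.1334.
E_A − E_B = 0.0573 − (-0.1334) = 0.1907 ≈ 0.19.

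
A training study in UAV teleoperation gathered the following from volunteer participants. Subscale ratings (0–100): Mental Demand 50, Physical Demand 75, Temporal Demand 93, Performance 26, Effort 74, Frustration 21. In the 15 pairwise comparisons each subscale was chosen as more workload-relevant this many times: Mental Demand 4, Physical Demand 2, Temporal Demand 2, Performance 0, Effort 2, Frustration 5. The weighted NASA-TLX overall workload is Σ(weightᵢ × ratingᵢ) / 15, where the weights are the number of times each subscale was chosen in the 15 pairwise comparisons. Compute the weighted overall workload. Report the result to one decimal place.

The tallies are the weights (they sum to 15).
Weighted sum = 4·50 + 2·75 + 2·93 + 0·26 + 2·74 + 5·21
            = 200 + 150 + 186 + 0 + 148 + 105 = 789.
Overall workload = 789 / 15 = 52.6000 ≈ 52.6.

52.6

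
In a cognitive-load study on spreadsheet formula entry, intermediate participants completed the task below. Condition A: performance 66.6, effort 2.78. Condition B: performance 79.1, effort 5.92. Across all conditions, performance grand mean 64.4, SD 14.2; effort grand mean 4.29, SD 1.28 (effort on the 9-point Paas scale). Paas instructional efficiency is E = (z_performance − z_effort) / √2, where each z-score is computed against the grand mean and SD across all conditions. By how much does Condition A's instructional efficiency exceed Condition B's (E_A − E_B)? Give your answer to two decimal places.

1.11

Condition A: z_P = (66.6 − 64.4)/14.2 = 0.1549; z_E = (2.78 − 4.29)/1.28 = -1.1797; E_A = (0.1549 − (-1.1797))/√2 = 0.9437.
Condition B: z_P = (79.1 − 64.4)/14.2 = 1.0352; z_E = (5.92 − 4.29)/1.28 = 1.2734; E_B = (1.0352 − 1.2734)/√2 = -0.1684.
E_A − E_B = 0.9437 − (-0.1684) = 1.1121 ≈ 1.11.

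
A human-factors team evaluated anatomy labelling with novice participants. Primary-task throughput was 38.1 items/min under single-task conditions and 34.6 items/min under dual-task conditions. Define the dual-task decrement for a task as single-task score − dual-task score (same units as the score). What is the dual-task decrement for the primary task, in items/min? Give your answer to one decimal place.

3.5

Decrement = 38.1 − 34.6 = 3.5000 items/min ≈ 3.5 items/min.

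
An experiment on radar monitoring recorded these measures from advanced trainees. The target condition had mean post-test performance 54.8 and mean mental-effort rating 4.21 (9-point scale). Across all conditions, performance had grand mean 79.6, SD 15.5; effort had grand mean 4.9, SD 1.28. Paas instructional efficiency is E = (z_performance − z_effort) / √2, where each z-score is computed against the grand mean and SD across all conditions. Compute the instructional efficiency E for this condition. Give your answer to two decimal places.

z_performance = (54.8 − 79.6) / 15.5 = -24.8000 / 15.5 = -1.6000.
z_effort = (4.21 − 4.9) / 1.28 = -0.6900 / 1.28 = -0.5391.
z_P − z_E = -1.6000 − (-0.5391) = -1.0609.
E = -1.0609 / √2 = -1.0609 / 1.41421 = -0.7502 ≈ -0.75.

-0.75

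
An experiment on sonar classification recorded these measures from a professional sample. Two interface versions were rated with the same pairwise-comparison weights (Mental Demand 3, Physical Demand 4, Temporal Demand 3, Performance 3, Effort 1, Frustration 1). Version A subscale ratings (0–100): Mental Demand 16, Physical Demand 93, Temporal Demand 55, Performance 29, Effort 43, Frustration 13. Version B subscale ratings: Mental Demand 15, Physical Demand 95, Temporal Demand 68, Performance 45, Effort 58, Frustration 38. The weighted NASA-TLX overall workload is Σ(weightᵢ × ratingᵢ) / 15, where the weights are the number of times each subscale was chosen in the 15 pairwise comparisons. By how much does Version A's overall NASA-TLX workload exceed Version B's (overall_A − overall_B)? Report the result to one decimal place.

-8.8

Version A weighted sum = 3·16 + 4·93 + 3·55 + 3·29 + 1·43 + 1·13 = 48 + 372 + 165 + 87 + 43 + 13 = 728; overall_A = 728/15 = 48.5333.
Version B weighted sum = 3·15 + 4·95 + 3·68 + 3·45 + 1·58 + 1·38 = 45 + 380 + 204 + 135 + 58 + 38 = 860; overall_B = 860/15 = 57.3333.
Difference = 48.5333 − 57.3333 = -8.8000 ≈ -8.8.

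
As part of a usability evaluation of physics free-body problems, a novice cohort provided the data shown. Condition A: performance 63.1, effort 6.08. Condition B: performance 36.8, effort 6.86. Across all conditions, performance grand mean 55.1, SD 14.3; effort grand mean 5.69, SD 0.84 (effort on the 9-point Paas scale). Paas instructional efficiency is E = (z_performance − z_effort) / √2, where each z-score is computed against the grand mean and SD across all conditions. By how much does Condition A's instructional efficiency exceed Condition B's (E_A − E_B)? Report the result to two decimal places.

Condition A: z_P = (63.1 − 55.1)/14.3 = 0.5594; z_E = (6.08 − 5.69)/0.84 = 0.4643; E_A = (0.5594 − 0.4643)/√2 = 0.0672.
Condition B: z_P = (36.8 − 55.1)/14.3 = -1.2797; z_E = (6.86 − 5.69)/0.84 = 1.3929; E_B = (-1.2797 − 1.3929)/√2 = -1.8898.
E_A − E_B = 0.0672 − (-1.8898) = 1.9570 ≈ 1.96.

1.96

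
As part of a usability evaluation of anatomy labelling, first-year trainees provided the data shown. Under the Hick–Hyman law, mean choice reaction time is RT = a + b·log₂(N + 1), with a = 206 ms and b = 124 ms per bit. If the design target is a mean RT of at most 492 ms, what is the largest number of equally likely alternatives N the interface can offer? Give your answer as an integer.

3

Set 206 + 124·log₂(N + 1) ≤ 492.
log₂(N + 1) ≤ (492 − 206) / 124 = 2.3065.
N + 1 ≤ 2^2.3065 = 4.9468.
N ≤ 3.9468, so the largest integer N is 3.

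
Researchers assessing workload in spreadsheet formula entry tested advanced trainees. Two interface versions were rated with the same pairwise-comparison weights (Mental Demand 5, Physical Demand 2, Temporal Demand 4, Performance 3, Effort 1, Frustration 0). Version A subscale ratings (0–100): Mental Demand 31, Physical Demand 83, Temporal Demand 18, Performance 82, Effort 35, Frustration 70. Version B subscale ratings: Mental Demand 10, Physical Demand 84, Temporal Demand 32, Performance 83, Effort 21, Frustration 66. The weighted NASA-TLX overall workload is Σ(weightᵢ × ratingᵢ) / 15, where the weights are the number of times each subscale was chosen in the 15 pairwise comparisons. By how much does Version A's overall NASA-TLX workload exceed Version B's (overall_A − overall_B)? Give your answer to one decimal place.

3.9

Version A weighted sum = 5·31 + 2·83 + 4·18 + 3·82 + 1·35 + 0·70 = 155 + 166 + 72 + 246 + 35 + 0 = 674; overall_A = 674/15 = 44.9333.
Version B weighted sum = 5·10 + 2·84 + 4·32 + 3·83 + 1·21 + 0·66 = 50 + 168 + 128 + 249 + 21 + 0 = 616; overall_B = 616/15 = 41.0667.
Difference = 44.9333 − 41.0667 = 3.8666 ≈ 3.9.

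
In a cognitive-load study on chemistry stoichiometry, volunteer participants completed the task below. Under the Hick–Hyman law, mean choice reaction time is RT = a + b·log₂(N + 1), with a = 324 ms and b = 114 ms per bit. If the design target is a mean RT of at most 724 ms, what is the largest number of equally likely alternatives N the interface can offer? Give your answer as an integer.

Set 324 + 114·log₂(N + 1) ≤ 724.
log₂(N + 1) ≤ (724 − 324) / 114 = 3.5088.
N + 1 ≤ 2^3.5088 = 11.3829.
N ≤ 10.3829, so the largest integer N is 10.

10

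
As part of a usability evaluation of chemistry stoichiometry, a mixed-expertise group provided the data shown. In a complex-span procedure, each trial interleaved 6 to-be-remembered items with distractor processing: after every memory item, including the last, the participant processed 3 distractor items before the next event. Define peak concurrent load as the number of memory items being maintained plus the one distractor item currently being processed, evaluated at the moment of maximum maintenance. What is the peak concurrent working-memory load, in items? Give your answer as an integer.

Maintenance is greatest during the distractor(s) after memory item 6: all 6 memory items are being held.
One distractor item is concurrently being processed.
Peak concurrent load = 6 + 1 = 7 items.

7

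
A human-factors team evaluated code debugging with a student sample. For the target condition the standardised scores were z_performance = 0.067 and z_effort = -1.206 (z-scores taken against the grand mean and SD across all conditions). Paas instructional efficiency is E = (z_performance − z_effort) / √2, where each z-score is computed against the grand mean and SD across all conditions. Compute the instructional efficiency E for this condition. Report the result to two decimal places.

0.90

z_P − z_E = 0.067 − (-1.206) = 1.2730.
E = 1.2730 / √2 = 1.2730 / 1.41421 = 0.9001 ≈ 0.90.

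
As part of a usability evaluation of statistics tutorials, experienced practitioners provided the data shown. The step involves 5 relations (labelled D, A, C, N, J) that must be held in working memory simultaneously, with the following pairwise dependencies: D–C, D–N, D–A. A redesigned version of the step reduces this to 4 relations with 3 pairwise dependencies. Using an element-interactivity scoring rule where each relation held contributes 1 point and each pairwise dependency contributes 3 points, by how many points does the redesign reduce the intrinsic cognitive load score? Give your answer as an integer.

1

Original: 5 × 1 + 3 × 3 = 5 + 9 = 14.
Redesigned: 4 × 1 + 3 × 3 = 4 + 9 = 13.
Reduction = 14 − 13 = 1.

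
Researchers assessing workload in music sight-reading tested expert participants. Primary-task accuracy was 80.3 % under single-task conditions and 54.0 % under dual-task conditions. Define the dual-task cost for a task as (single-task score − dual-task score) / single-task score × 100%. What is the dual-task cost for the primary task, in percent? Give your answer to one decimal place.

Cost = (80.3 − 54.0) / 80.3 × 100%
     = 26.3000 / 80.3 × 100% = 32.7522%.
≈ 32.8%.

32.8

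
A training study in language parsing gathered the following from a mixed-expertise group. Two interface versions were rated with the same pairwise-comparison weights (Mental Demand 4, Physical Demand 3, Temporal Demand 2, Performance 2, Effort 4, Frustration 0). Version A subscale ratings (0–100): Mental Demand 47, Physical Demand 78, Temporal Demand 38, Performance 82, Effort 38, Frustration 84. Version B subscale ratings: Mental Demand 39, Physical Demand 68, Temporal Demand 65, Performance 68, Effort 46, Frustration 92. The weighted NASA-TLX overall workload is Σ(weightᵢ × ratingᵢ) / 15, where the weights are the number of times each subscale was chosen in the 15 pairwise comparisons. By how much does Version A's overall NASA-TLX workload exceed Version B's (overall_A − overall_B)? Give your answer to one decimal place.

0.3

Version A weighted sum = 4·47 + 3·78 + 2·38 + 2·82 + 4·38 + 0·84 = 188 + 234 + 76 + 164 + 152 + 0 = 814; overall_A = 814/15 = 54.2667.
Version B weighted sum = 4·39 + 3·68 + 2·65 + 2·68 + 4·46 + 0·92 = 156 + 204 + 130 + 136 + 184 + 0 = 810; overall_B = 810/15 = 54.0000.
Difference = 54.2667 − 54.0000 = 0.2667 ≈ 0.3.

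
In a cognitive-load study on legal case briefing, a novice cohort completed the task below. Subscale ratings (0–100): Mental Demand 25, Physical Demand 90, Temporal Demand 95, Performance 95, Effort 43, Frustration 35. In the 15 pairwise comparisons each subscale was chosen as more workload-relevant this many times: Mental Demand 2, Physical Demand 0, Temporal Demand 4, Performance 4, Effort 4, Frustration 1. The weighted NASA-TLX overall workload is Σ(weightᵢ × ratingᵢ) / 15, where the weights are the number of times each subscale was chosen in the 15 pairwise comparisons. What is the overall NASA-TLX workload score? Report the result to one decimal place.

The tallies are the weights (they sum to 15).
Weighted sum = 2·25 + 0·90 + 4·95 + 4·95 + 4·43 + 1·35
            = 50 + 0 + 380 + 380 + 172 + 35 = 1017.
Overall workload = 1017 / 15 = 67.8000 ≈ 67.8.

67.8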